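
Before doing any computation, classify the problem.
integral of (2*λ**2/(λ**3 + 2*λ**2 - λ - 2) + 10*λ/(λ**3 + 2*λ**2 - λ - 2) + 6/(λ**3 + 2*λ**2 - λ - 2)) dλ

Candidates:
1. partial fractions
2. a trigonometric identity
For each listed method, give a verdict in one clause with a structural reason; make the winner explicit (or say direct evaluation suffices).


Verdict: partial fractions — λ**3 + 2*λ**2 - λ - 2 splits into linear pieces, so the quotient is a sum of simple fractions — decompose before integrating.
- partial fractions — applicable, and directly so.
- a trigonometric identity — with no trigonometric functions present, identity rewriting has no target.


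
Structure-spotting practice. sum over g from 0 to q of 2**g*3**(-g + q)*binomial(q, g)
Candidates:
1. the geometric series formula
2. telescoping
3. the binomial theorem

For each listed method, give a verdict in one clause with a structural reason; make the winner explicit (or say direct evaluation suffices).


Method: the binomial theorem — binomial coefficients against complementary powers of 2 and 3: recognize the binomial expansion and resum.
- the geometric series formula — no single multiplier carries one term to the next throughout the sum.
- telescoping: neither a shifted-difference shape nor integer-spaced poles are present.
- the binomial theorem: a fit — the right tool for this form.


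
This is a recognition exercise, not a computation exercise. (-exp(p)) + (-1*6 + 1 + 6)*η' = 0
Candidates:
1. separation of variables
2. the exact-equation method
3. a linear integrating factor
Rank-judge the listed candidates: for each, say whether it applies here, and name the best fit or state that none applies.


Best approach: no special technique — the slope is a function of p alone, so integrate both sides directly.
- separation of variables: with no unknown in the slope, separating variables is a formality — the equation integrates directly.
- the exact-equation method — the unknown never enters the equation — exactness holds emptily, with nothing for the method to add.
- a linear integrating factor: with the unknown absent the integrating factor is a formality; direct integration is the working structure.


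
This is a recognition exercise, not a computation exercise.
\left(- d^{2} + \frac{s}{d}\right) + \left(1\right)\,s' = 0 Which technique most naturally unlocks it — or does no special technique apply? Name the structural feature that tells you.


Verdict: a linear integrating factor — the unknown enters only to the first power against a nonzero forcing term — the integrating-factor template applies directly.


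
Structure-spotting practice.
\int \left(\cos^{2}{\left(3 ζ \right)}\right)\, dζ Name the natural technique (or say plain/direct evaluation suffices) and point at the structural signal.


Technique: a trigonometric identity — even powers like \cos^{2}{\left(3 ζ \right)} never integrate directly; the half-angle identity lowers the degree first.


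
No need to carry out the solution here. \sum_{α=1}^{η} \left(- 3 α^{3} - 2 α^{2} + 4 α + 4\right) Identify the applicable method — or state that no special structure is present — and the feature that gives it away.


Verdict: no special technique — Faulhaber territory: sum each constant-multiple power of α with its closed-form formula, no trick required.


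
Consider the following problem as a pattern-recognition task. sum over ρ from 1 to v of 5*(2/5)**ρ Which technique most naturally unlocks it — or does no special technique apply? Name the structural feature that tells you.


Technique: the geometric series formula — term-over-term division gives 2/5 every time — index-free ratio, geometric sum formula applies.


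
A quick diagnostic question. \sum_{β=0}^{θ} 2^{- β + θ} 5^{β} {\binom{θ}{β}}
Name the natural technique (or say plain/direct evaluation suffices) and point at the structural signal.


Method: the binomial theorem — binomial coefficients against complementary powers of 5 and 2: recognize the binomial expansion and resum.


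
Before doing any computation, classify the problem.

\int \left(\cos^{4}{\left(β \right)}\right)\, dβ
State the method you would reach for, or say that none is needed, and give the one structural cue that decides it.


Best approach: a trigonometric identity — the even exponent on \cos^{4}{\left(β \right)} signals one move: rewrite via cos of the doubled angle.


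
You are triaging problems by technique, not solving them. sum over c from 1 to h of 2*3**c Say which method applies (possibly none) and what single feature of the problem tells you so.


Best approach: the geometric series formula — the ratio of consecutive terms is the constant 3, independent of the index — a geometric sum.


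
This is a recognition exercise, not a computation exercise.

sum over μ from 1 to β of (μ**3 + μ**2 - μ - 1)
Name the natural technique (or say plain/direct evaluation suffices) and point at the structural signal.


Technique: no special technique — no cancellation, no constant ratio, no binomial weights — just polynomial terms summed directly.


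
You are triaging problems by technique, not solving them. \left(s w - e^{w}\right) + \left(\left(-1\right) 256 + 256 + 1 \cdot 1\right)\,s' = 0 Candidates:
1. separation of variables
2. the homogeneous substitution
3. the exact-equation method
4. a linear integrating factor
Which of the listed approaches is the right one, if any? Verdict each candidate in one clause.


Diagnosis: a linear integrating factor — s appears only to the first power with coefficient w — the classic integrating-factor setup.
- separation of variables — the two dependences are entangled, not a clean product of one-variable pieces.
- the homogeneous substitution: the slope changes under joint rescaling, failing the degree-zero test.
- the exact-equation method: the mixed-partials test fails on this split — it is not an exact differential as presented.
- a linear integrating factor: a fit — the right tool for this form.


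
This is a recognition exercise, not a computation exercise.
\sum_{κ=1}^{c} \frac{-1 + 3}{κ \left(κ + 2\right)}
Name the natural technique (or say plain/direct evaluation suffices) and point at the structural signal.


Technique: telescoping — poles of \frac{-1 + 3}{κ \left(κ + 2\right)} differ by an integer, the telltale of a telescoping partial-fraction sum.


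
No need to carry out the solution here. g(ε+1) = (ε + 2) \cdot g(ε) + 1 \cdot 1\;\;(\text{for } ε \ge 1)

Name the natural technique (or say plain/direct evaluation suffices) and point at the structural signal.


Method: a summation factor — one step of memory with a weight ε + 2 that changes as the index grows — the summation-factor construction is built for this.


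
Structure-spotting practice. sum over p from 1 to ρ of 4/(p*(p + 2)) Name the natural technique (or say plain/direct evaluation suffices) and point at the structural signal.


Best approach: telescoping — poles of 4/(p*(p + 2)) differ by an integer, the telltale of a telescoping partial-fraction sum.


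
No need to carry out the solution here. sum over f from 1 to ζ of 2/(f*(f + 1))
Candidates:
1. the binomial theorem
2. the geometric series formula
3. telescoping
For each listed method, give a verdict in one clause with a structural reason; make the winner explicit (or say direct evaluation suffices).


Diagnosis: telescoping — the denominator's roots in 2/(f*(f + 1)) sit an integer apart: decomposition produces a self-cancelling chain.
- the binomial theorem: there is no sum-raised-to-a-power identity hiding in these terms.
- the geometric series formula — the term-to-term ratio changes with the index, so the geometric formula cannot close it.
- telescoping — applies; the problem has the shape this method handles.


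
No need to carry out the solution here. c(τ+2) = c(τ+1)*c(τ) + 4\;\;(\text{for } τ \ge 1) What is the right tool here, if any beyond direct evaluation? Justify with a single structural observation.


Best approach: no special technique — a nonlinear dependence on earlier terms breaks linearity, and with it every superposition-based closed form.


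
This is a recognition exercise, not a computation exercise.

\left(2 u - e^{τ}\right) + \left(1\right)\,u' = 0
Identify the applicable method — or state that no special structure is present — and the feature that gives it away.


Diagnosis: a linear integrating factor — u appears only to the first power with coefficient 2 — the classic integrating-factor setup.


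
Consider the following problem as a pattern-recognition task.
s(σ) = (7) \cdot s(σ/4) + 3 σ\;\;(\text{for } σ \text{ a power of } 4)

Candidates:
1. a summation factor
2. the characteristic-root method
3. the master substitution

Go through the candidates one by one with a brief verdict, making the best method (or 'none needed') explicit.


Verdict: the master substitution — the argument shrinks by the factor 4, so measure the index on a logarithmic scale and the recursion becomes a shift.
- a summation factor — a divided-index call is outside the fixed-shift first-order family a summation factor normalizes.
- the characteristic-root method — a divided-index call is not the fixed-shift linear shape that characteristic roots solve.
- the master substitution: applicable, and directly so.


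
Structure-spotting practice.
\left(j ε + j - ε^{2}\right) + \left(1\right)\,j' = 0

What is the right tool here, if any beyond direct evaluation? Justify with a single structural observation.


Method: a linear integrating factor — the unknown enters only to the first power against a nonzero forcing term — the integrating-factor template applies directly.


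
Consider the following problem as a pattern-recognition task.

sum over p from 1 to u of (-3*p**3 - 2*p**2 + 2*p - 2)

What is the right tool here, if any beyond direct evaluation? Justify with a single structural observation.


Technique: no special technique — Faulhaber territory: sum each constant-multiple power of p with its closed-form formula, no trick required.


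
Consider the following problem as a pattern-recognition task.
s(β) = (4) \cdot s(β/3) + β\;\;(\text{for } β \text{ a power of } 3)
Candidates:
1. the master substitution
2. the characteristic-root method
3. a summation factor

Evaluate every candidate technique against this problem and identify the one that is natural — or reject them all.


Verdict: the master substitution — the argument contracts 3-fold per step: reindex β exponentially and solve the linear recurrence in the new index.
- the master substitution: yes, a natural case for it.
- the characteristic-root method: a divided-index call is not the fixed-shift linear shape that characteristic roots solve.
- a summation factor — the recursion divides its index rather than shifting it — there is no previous-term chain for a summation factor to telescope.


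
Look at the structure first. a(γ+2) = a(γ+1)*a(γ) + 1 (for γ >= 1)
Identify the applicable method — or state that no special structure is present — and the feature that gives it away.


Best approach: no special technique — the unknown sequence enters the update nonlinearly, so no linear method fits the recurrence as written — direct iteration remains.


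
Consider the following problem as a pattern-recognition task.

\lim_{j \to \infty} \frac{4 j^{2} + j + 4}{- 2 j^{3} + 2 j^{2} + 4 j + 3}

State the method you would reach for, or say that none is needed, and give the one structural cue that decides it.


Verdict: dominant-term comparison — as j grows, only the highest-degree terms matter — compare leading terms and read the limit off. l'Hôpital's at-infinity variant applies to the expression viewed as a single quotient; the leading-term comparison is the direct route.


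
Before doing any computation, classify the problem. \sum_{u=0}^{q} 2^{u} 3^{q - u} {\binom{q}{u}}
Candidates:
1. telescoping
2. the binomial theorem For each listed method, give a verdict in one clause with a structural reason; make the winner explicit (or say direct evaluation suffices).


Best approach: the binomial theorem — {\binom{q}{u}} weighting matched powers of 2 and 3 is the expanded form of (2 + 3)^q — fold it back up.
- telescoping — the summand is not presented as a shifted difference — a telescoping rewrite may exist, but the displayed structure does not offer one.
- the binomial theorem: a fit — the right tool for this form.


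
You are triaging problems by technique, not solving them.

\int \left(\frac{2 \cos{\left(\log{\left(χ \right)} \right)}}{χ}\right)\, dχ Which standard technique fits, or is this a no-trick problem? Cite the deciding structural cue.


Method: u-substitution — collected, the integrand has one factor that is, up to a constant, the derivative of an inner expression the rest depends on — substitute for that inner expression.


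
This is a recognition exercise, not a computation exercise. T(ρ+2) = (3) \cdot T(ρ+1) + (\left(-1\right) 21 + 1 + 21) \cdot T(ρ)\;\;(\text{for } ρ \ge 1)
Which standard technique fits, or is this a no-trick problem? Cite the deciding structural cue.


Best approach: the characteristic-root method — because shifting ρ leaves the equation's coefficients unchanged, exponential trials reduce it to algebra.


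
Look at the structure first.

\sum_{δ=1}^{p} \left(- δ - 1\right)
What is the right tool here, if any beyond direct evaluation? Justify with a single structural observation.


Best approach: no special technique — the sum is polynomial through and through; closed forms for each power of δ finish it directly.


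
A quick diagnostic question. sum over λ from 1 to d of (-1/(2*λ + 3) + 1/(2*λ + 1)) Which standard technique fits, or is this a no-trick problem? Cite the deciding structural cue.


Diagnosis: telescoping — each term adds 1/(2*λ + 1) and subtracts the same expression advanced one index; that subtracted piece cancels against the next term's added copy — only the boundary terms survive.


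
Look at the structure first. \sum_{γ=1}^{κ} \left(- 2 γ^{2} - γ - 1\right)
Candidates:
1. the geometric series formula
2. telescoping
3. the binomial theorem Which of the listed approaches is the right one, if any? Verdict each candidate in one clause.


Technique: no special technique — this is bookkeeping, not technique: standard formulas for sums of constant-multiple powers of γ apply termwise.
- the geometric series formula — there is no constant term-to-term ratio.
- telescoping — in the displayed form, no term reappears at a neighboring index to cancel against.
- the binomial theorem — there is no sum-raised-to-a-power identity hiding in these terms.


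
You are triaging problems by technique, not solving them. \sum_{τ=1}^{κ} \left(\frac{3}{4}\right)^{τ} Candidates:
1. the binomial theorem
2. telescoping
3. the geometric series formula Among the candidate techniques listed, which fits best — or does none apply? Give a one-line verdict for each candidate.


Diagnosis: the geometric series formula — consecutive terms stand in a fixed index-free ratio — the geometric sum formula closes it.
- the binomial theorem: there is no sum-raised-to-a-power identity hiding in these terms.
- telescoping: writing out consecutive terms as given produces no pairwise cancellation.
- the geometric series formula — yes — fits the structure here.


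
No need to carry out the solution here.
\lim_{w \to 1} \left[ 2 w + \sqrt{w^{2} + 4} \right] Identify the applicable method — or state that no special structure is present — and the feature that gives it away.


Verdict: no special technique — no denominator vanishes and nothing blows up at 1: direct substitution is the whole computation.


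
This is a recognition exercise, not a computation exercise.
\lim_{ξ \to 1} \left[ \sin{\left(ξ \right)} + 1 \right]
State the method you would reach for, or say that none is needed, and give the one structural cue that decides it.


Technique: no special technique — nothing blocks direct substitution at 1: plug in and finish.


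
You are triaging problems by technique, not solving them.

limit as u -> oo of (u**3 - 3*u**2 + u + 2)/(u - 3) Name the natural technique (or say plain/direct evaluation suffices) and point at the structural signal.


Diagnosis: dominant-term comparison — at large u only the top-degree terms survive; compare the leading terms and the limit falls out. Differentiating the expression as a single quotient would eventually settle it as well; matching dominant growth settles it immediately.


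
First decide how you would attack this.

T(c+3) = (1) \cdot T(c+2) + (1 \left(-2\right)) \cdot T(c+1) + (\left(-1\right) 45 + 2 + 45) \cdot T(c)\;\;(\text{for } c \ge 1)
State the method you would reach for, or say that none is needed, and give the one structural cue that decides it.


Verdict: the characteristic-root method — this is the constant-coefficient homogeneous case — the whole solution in c reduces to a polynomial's roots.


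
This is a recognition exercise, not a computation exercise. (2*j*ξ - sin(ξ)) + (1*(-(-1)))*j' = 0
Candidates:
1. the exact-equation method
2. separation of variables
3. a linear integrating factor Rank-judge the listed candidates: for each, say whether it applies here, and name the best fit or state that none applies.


Method: a linear integrating factor — linear in the unknown with genuine forcing: multiply through by the exponential of the integrated coefficient and the left side closes into one derivative.
- the exact-equation method — the mixed-partials test fails on this split — it is not an exact differential as presented.
- separation of variables: no division isolates the independent variable from the unknown.
- a linear integrating factor: applies; the problem has the shape this method handles.


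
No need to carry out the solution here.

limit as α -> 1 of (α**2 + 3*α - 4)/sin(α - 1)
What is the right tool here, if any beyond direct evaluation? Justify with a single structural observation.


Verdict: l'Hôpital's rule (0/0) — the 0/0 form at 1 is the signature situation for l'Hôpital's rule. The standard small-argument limits would also carry it; the rule is the systematic route.


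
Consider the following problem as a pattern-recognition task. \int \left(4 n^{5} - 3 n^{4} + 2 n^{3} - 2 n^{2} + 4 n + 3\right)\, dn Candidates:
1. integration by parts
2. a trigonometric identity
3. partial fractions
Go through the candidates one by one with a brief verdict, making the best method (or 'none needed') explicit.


Best approach: no special technique — nothing composite, nothing rational, nothing trigonometric — each constant-multiple power of n integrates by the power rule alone.
- integration by parts — parts would only shuffle a directly integrable integrand.
- a trigonometric identity: no sine or cosine appears, so there is nothing for a trigonometric identity to act on.
- partial fractions — there is no rational-function structure to decompose.


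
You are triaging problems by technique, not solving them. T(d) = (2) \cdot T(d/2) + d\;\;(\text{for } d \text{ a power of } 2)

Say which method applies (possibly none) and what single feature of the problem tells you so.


Technique: the master substitution — the argument shrinks by the factor 2, so measure the index on a logarithmic scale and the recursion becomes a shift.


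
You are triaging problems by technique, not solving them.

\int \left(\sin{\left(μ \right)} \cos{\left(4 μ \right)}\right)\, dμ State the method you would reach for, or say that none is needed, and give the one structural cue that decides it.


Best approach: a trigonometric identity — split \sin{\left(μ \right)} \cos{\left(4 μ \right)} with the angle-addition identities: the resulting sum integrates term by term.


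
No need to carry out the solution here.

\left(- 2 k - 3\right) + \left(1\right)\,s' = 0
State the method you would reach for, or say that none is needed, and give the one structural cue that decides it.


Verdict: no special technique — the slope is a function of k alone, so integrate both sides directly.


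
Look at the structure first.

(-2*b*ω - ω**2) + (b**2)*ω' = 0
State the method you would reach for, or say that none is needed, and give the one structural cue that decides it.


Method: the homogeneous substitution — the slope is degree-zero homogeneous: the ratio substitution v = ω/b collapses it. A Bernoulli rewrite works here as the equation stands — the homogeneous substitution is the more immediate reading.


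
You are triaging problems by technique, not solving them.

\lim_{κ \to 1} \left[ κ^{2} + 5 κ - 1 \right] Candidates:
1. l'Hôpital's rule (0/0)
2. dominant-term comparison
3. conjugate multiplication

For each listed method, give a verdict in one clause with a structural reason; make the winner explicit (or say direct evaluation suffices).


Method: no special technique — nothing blocks direct substitution at 1: plug in and finish.
- l'Hôpital's rule (0/0) — evaluation at the point is determinate, so the rule has nothing to repair.
- dominant-term comparison — no dominant-degree comparison decides it.
- conjugate multiplication: there is no infinity-minus-infinity radical difference to rationalize.


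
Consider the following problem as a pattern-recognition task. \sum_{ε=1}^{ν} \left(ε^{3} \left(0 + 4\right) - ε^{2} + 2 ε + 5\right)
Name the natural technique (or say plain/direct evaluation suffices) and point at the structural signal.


Best approach: no special technique — constant-multiple powers of ε with no cancellation partners and no common ratio — use the standard power-sum formulas.


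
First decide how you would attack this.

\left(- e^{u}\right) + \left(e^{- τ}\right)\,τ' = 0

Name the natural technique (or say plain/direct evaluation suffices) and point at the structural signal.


Diagnosis: separation of variables — all dependence on the two variables factors apart, the defining separable shape. The cross-partial test also passes here (vacuously, each side single-variable); the potential-function route would work, separation is simply more immediate.


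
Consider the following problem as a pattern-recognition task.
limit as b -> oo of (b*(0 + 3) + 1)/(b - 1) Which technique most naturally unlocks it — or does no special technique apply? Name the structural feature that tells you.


Method: dominant-term comparison — divide by the highest power of b present: lower-order terms vanish and the dominant ratio remains. Differentiating the expression as a single quotient would eventually settle it as well; matching dominant growth settles it immediately.


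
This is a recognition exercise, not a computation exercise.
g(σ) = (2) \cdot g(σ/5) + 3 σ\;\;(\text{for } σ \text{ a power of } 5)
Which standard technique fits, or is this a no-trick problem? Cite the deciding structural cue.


Technique: the master substitution — the argument shrinks by the factor 5, so measure the index on a logarithmic scale and the recursion becomes a shift.


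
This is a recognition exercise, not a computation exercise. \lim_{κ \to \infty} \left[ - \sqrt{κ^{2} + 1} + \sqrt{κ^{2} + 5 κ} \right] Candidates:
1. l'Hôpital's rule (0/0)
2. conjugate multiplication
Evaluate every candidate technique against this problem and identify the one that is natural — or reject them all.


Method: conjugate multiplication — two divergent pieces with a minus sign between them and a radical in the mix: rationalize \sqrt{κ^{2} + 5 κ} - \sqrt{κ^{2} + 1} before any limit law applies.
- l'Hôpital's rule (0/0) — no quotient structure at all: the clash is ∞ minus ∞, which rationalizing converts into a tractable ratio.
- conjugate multiplication — yes — fits the structure here.


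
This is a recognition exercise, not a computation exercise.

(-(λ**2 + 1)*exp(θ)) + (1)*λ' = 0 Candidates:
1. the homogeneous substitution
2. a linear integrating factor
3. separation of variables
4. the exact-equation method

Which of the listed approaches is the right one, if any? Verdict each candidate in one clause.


Technique: separation of variables — one side of the product carries the independent variable, the other the unknown — the textbook separation shape.
- the homogeneous substitution: the slope changes under joint rescaling, failing the degree-zero test.
- a linear integrating factor — a nonlinear term in the unknown puts this outside the integrating-factor template.
- separation of variables: applicable, and directly so.
- the exact-equation method: the mixed-partials test fails on this split — it is not an exact differential as presented.


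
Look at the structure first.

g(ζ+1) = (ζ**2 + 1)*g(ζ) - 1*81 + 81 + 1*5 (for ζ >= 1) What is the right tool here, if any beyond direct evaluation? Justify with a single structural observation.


Diagnosis: a summation factor — rescale the sequence by the product of the weights ζ**2 + 1 so far — the recurrence collapses to a plain running sum.


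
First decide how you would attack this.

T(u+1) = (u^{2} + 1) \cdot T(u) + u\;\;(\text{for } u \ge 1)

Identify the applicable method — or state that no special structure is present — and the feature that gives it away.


Technique: a summation factor — one step of memory with a weight u^{2} + 1 that changes as the index grows — the summation-factor construction is built for this.


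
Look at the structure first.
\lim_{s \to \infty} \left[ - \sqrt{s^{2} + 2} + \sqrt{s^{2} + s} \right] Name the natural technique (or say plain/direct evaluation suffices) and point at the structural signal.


Technique: conjugate multiplication — \sqrt{s^{2} + s} and \sqrt{s^{2} + 2} both blow up, but their difference is tame once the conjugate rationalizes it.


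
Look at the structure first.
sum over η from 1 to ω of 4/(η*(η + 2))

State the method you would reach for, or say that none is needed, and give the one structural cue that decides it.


Verdict: telescoping — rewrite 4/(η*(η + 2)) as simple fractions and successive terms eat each other — only the edges survive.


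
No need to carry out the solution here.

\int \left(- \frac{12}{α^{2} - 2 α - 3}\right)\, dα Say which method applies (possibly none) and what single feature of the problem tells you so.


Best approach: partial fractions — each factor of α^{2} - 2 α - 3 owns one elementary piece of the integrand — separate them and integrate piecewise.


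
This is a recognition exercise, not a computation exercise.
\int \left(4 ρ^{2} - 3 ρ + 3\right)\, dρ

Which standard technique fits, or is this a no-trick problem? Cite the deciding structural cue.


Verdict: no special technique — scan for structure and find none: constant multiples of powers of ρ, integrate directly.


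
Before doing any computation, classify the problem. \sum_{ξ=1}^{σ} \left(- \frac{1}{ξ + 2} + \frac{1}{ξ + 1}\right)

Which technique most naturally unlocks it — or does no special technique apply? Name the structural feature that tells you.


Method: telescoping — the generic term is a one-step difference of \frac{1}{ξ + 1}, so partial sums shortcut to endpoint evaluation.


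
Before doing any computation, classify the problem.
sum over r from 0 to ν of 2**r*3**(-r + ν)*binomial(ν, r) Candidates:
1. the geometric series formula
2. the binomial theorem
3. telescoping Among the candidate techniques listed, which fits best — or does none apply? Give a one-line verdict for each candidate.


Best approach: the binomial theorem — the summand is term r of a binomial expansion in 2 and 3; the whole sum is a single power.
- the geometric series formula — the term-to-term ratio changes with the index, so the geometric formula cannot close it.
- the binomial theorem: applicable, and directly so.
- telescoping: computed from the summand as displayed, the partial sums build up without the pairwise collapse telescoping exploits.


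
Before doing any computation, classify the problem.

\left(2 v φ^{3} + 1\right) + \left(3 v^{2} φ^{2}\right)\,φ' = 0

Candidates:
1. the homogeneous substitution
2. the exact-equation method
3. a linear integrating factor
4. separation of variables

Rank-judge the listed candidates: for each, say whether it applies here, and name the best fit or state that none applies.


Diagnosis: the exact-equation method — this form is already the differential of something: the matching mixed partials of 2 v φ^{3} + 1 and 3 v^{2} φ^{2} prove it.
- the homogeneous substitution: the slope does not depend on the ratio of the variables alone.
- the exact-equation method: yes, a natural case for it.
- a linear integrating factor — the unknown enters nonlinearly (through a power, a denominator, or a transcendental function), which the linear integrating-factor recipe cannot absorb as-is — any repair would come from a preliminary substitution, not the factor.
- separation of variables: no algebra isolates the independent variable on one side and the unknown on the other.


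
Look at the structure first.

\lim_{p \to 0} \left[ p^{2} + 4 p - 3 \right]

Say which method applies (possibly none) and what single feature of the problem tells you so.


Verdict: no special technique — no denominator vanishes and nothing blows up at 0: direct substitution is the whole computation.


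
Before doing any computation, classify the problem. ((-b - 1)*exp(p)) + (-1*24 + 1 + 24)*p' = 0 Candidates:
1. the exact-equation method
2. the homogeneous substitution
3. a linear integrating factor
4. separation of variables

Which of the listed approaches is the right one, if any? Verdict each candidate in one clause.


Method: separation of variables — solved for the derivative, the right side splits multiplicatively into a function of each variable alone — divide and integrate each side.
- the exact-equation method — no potential function has this form as its differential, as written.
- the homogeneous substitution — the slope does not depend on the ratio of the variables alone.
- a linear integrating factor: the unknown enters nonlinearly (through a power, a denominator, or a transcendental function), which the linear integrating-factor recipe cannot absorb as-is — any repair would come from a preliminary substitution, not the factor.
- separation of variables: yes, a natural case for it.


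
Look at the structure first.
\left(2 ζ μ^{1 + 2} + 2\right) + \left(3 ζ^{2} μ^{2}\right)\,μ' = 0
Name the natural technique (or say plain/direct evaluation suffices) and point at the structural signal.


Method: the exact-equation method — because the two cross partials coincide, the form is conservative as written — recover its potential in (ζ, μ).


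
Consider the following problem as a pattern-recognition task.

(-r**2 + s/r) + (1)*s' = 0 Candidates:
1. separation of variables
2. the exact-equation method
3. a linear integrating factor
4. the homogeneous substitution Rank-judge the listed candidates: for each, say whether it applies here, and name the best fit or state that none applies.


Technique: a linear integrating factor — linear in the unknown with genuine forcing: multiply through by the exponential of the integrated coefficient and the left side closes into one derivative.
- separation of variables: the two dependences do not factor apart.
- the exact-equation method — the mixed-partials test fails on this split — it is not an exact differential as presented.
- a linear integrating factor: yes — fits the structure here.
- the homogeneous substitution — the ratio of the variables does not determine the slope.


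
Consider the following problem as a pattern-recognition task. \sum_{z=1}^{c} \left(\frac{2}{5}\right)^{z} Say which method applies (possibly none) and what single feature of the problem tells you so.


Diagnosis: the geometric series formula — each term is \frac{2}{5} times the previous one, so the geometric-series formula applies directly.


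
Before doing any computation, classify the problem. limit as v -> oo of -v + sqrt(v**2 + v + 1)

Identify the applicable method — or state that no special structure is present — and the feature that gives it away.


Diagnosis: conjugate multiplication — this difference gives up after one conjugate multiplication — the radical structure cancels against its conjugate.


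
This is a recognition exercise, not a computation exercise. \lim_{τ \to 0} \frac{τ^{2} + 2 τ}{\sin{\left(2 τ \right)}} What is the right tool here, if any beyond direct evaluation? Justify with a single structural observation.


Diagnosis: l'Hôpital's rule (0/0) — the 0/0 form at 0 is the signature situation for l'Hôpital's rule. Known elementary limits would finish this too — the rule just bypasses the case analysis.


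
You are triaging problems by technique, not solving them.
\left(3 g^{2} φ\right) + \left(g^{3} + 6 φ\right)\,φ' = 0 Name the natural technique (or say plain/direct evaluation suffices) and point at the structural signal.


Verdict: the exact-equation method — the compatibility test passes: the φ-derivative of 3 g^{2} φ matches the g-derivative of g^{3} + 6 φ, so integrate a potential.


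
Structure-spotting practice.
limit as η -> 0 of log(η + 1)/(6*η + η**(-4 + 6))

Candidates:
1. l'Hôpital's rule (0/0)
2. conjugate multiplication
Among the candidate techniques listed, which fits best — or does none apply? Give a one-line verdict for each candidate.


Verdict: l'Hôpital's rule (0/0) — the 0/0 form at 0 is the signature situation for l'Hôpital's rule. A first-order expansion at the point is an equally standard path; the rule packages it.
- l'Hôpital's rule (0/0): a fit — the right tool for this form.
- conjugate multiplication — no difference of divergent radicals appears, so rationalizing has nothing to cancel.


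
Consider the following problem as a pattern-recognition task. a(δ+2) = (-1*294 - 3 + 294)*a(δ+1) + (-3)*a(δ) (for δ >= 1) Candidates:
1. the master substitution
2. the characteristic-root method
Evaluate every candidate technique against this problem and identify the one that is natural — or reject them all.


Best approach: the characteristic-root method — the recurrence is linear and homogeneous with constant coefficients, so the ansatz r^δ turns it into a polynomial equation for r.
- the master substitution: the recursion steps by a constant offset, so exponential reindexing is pointless.
- the characteristic-root method — applies; the problem has the shape this method handles.


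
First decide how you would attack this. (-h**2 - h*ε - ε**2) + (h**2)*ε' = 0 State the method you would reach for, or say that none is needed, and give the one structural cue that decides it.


Verdict: the homogeneous substitution — solved for the derivative, the right side is unchanged under scaling h and ε together — it depends only on the ratio ε/h, so substitute a single ratio variable.


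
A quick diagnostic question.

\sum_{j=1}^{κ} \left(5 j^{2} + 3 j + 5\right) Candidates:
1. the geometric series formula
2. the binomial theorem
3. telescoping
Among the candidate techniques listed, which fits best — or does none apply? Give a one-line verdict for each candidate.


Technique: no special technique — recognize the absence of structure: constant-multiple powers of j summed plainly, no special method required.
- the geometric series formula: the ratio of consecutive terms depends on the index.
- the binomial theorem — no binomial coefficients pair with matched powers.
- telescoping — computed from the summand as displayed, the partial sums build up without the pairwise collapse telescoping exploits.


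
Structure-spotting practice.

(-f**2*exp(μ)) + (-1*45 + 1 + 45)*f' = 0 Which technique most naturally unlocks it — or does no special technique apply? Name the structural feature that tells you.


Technique: separation of variables — solved for the derivative, the right side factors as exp(μ) times f**2 — all μ-dependence separates from all f-dependence.


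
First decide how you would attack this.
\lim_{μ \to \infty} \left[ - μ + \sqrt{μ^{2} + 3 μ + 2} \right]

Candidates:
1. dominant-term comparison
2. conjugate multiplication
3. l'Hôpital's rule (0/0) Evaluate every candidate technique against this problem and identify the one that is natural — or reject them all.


Method: conjugate multiplication — infinity minus infinity with a radical in play — multiply by the conjugate so the divergences of \sqrt{μ^{2} + 3 μ + 2} and μ annihilate.
- dominant-term comparison: this limit is not decided by comparing polynomial growth at infinity.
- conjugate multiplication — yes — fits the structure here.
- l'Hôpital's rule (0/0) — no quotient structure at all: the clash is ∞ minus ∞, which rationalizing converts into a tractable ratio.


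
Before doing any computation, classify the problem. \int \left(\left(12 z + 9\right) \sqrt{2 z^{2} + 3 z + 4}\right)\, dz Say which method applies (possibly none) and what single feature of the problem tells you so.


Method: u-substitution — everything non-trivial happens through the inner expression 2 z^{2} + 3 z + 4, and its derivative accounts for the remaining factor up to a constant, so set u = 2 z^{2} + 3 z + 4.


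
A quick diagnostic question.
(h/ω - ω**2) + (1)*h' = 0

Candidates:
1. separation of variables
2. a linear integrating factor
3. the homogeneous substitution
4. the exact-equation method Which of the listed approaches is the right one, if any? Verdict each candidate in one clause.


Technique: a linear integrating factor — the unknown enters only to the first power against a nonzero forcing term — the integrating-factor template applies directly.
- separation of variables: the two dependences are entangled, not a clean product of one-variable pieces.
- a linear integrating factor: applies; the problem has the shape this method handles.
- the homogeneous substitution — solved for the derivative, the right side changes under joint scaling of the two variables.
- the exact-equation method — the cross partial derivatives disagree, so no single potential exists.


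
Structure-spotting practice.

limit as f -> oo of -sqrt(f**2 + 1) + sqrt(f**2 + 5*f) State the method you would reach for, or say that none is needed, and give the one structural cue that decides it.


Verdict: conjugate multiplication — infinity minus infinity with a radical in play — multiply by the conjugate so the divergences of sqrt(f**2 + 5*f) and sqrt(f**2 + 1) annihilate.


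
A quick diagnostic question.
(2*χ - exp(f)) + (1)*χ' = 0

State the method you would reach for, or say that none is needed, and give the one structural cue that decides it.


Diagnosis: a linear integrating factor — first power of χ, nonzero forcing: the integrating-factor recipe applies verbatim with p = 2.


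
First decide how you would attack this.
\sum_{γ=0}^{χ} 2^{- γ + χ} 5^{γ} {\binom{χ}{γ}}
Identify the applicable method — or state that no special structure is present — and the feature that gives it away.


Verdict: the binomial theorem — the summand is term γ of a binomial expansion in 5 and 2; the whole sum is a single power.


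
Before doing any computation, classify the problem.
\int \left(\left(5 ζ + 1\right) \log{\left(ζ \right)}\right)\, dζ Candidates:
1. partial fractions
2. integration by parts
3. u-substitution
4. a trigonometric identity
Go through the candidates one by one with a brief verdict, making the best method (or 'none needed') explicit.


Verdict: integration by parts — choose u = \log{\left(ζ \right)}: one derivative turns the logarithm algebraic, and the remaining factor 5 ζ + 1 integrates term by term under the power rule.
- partial fractions — the expression is not a ratio of polynomials that decomposes further.
- integration by parts — applies; the problem has the shape this method handles.
- u-substitution — no subexpression of the integrand serves as a whole-integral substitution inner — individual terms may offer their own, but none carries its derivative as a factor of the full integrand; a working change of variable would have to be constructed from outside the expression.
- a trigonometric identity — there is no trigonometric structure at all — the integrand carries no sine or cosine to rewrite.
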